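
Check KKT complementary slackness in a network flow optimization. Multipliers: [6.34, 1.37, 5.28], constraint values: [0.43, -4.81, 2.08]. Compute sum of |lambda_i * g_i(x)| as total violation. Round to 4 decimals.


KKT complementary slackness check:
lambda_1 * g_1 = 6.34 * 0.43 = 2.7262
lambda_2 * g_2 = 1.37 * -4.81 = -6.5897
lambda_3 * g_3 = 5.28 * 2.08 = 10.9824
Total violation = 2.7262 + 6.5897 + 10.9824 = 20.2983


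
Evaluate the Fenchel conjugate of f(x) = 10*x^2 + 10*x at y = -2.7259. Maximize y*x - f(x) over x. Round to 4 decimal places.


f*(y) = sup_x {y*x - a*x^2 - b*x} = sup_x {(y-b)*x - a*x^2}
FOC: (y - b) - 2a*x = 0 => x* = (y - b)/(2a)
x* = (-2.7259 - 10)/(2*10) = -0.6363
f*(-2.7259) = (y-b)^2/(4a) = (-2.7259 - 10)^2/(4*10)
= 161.9485/40 = 4.0487


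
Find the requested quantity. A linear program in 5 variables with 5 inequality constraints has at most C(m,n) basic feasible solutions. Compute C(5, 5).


Each vertex corresponds to some choice of n active constraints out of m, so the number of vertices is at most C(m, n) = m! / (n!(m-n)!).
m = 5, n = 5
Numerator: 5 * 4 * 3 * 2 * 1
Denominator: 5! = 120
C(5, 5) = 1


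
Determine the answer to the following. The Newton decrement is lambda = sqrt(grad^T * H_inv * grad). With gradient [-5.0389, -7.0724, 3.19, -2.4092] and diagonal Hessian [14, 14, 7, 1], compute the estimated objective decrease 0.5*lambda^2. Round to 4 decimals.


Step 1: H is diagonal, so H^(-1) * g = [-0.3599, -0.5052, 0.4557, -2.4092].
Step 2: g^T H^(-1) g = sum_i g_i^2 / H_ii
  = (-5.0389)^2/14 + (-7.0724)^2/14 + (3.19)^2/7 + (-2.4092)^2/1
  = 1.8136 + 3.5728 + 1.4537 + 5.8042 = 12.6444
Step 3: Objective decrease = 0.5 * g^T H^(-1) g = 6.3222


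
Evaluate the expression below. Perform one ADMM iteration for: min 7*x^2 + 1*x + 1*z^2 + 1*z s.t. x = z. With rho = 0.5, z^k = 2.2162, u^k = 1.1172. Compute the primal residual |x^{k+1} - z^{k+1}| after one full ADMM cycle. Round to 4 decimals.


ADMM iteration with rho = 0.5, z^k = 2.2162, u^k = 1.1172
Step 1: x-update.
Minimize 7*x^2 + 1*x + (0.5/2)*(x - 2.2162 + 1.1172)^2
FOC: (2*7 + 0.5)*x = -1 + 0.5*(2.2162 - 1.1172)
x^{k+1} = -0.0311
Step 2: z-update.
Minimize 1*z^2 + 1*z + (0.5/2)*(-0.0311 - z + 1.1172)^2
FOC: (2*1 + 0.5)*z = -1 + 0.5*(-0.0311 + 1.1172)
z^{k+1} = -0.1828
Step 3: u-update.
u^{k+1} = 1.1172 - 0.0311 + 0.1828 = 1.2689
Step 4: Primal residual = |-0.0311 + 0.1828| = 0.1517


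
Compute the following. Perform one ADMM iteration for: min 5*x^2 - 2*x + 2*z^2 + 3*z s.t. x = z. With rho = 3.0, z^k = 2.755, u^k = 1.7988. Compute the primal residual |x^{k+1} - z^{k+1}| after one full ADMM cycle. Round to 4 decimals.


ADMM iteration with rho = 3.0, z^k = 2.755, u^k = 1.7988
Step 1: x-update.
Minimize 5*x^2 - 2*x + (3.0/2)*(x - 2.755 + 1.7988)^2
FOC: (2*5 + 3.0)*x = 2 + 3.0*(2.755 - 1.7988)
x^{k+1} = 0.3745
Step 2: z-update.
Minimize 2*z^2 + 3*z + (3.0/2)*(0.3745 - z + 1.7988)^2
FOC: (2*2 + 3.0)*z = -3 + 3.0*(0.3745 + 1.7988)
z^{k+1} = 0.5028
Step 3: u-update.
u^{k+1} = 1.7988 + 0.3745 - 0.5028 = 1.6705
Step 4: Primal residual = |0.3745 - 0.5028| = 0.1283


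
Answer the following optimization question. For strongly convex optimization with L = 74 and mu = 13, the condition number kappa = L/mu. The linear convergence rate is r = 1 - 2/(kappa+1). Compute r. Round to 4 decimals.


Step 1: Compute the condition number.
kappa = L/mu = 74/13 = 5.6923
Step 2: Compute the convergence rate.
r = 1 - 2/(kappa + 1) = 1 - 2*mu/(L + mu) = (L - mu)/(L + mu) = 61/87 = 0.7011


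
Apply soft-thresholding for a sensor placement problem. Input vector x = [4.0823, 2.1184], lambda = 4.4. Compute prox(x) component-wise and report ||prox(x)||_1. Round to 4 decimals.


Soft-thresholding with lambda = 4.4:
prox(4.0823) = sign(4.0823)*max(|4.0823| - 4.4, 0) = 0.0
prox(2.1184) = sign(2.1184)*max(|2.1184| - 4.4, 0) = 0.0
prox(x) = [0.0, 0.0]
||prox(x)||_1 = 0.0 + 0.0 = 0.0


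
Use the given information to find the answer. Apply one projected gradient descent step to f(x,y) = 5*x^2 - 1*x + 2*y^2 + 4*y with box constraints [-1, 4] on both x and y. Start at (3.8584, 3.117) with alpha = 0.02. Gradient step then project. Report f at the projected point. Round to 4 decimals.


Step 1: Compute gradient at (3.8584, 3.117).
grad_x = 2*5*3.8584 - 1 = 37.584
grad_y = 2*2*3.117 + 4 = 16.468
Step 2: Gradient step.
x_raw = 3.8584 - 0.02*37.584 = 3.1067
y_raw = 3.117 - 0.02*16.468 = 2.7876
Step 3: Project onto [-1, 4].
x_proj = clip(3.1067) = 3.1067
y_proj = clip(2.7876) = 2.7876
Step 4: Evaluate f.
f(3.1067, 2.7876) = 71.8443


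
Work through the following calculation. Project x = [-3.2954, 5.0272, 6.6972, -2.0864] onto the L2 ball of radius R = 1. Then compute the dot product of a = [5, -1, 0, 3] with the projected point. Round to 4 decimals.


Step 1: Compute ||x|| (intermediates to 6 decimals).
||x|| = sqrt((-3.2954)^2 + 5.0272^2 + 6.6972^2 + (-2.0864)^2) = 9.237854
Step 2: Project.
Since ||x|| > R, scale = R/||x|| = 1/9.237854 = 0.10825, proj(x) = scale * x
proj(x) = [-0.356727, 0.544194, 0.724972, -0.225853]
Step 3: Dot product.
a^T * proj(x) = 5*(-0.356727) - 1*0.544194 + 0*0.724972 + 3*(-0.225853) = -3.0054


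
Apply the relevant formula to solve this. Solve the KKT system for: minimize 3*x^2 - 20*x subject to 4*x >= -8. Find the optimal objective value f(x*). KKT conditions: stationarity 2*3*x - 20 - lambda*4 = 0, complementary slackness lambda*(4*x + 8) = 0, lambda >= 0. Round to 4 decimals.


Step 1: Try lambda = 0 (constraint inactive).
Stationarity: 2*3*x - 20 = 0
x* = 20/(2*3) = 10/3 = 3.3333 (rounded; the exact value 10/3 is used below)
Check constraint: 4*3.3333 = 13.3332 >= -8 -- satisfied.
Step 2: Compute optimal value.
f(x*) = 3*(10/3)^2 - 20*(10/3) = -33.3333


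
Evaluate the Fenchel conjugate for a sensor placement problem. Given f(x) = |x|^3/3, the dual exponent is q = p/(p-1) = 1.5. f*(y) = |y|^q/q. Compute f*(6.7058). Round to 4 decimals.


The conjugate exponent q satisfies 1/p + 1/q = 1.
p = 3, so q = 3/(3 - 1) = 1.5
|y|^q = 6.7058^1.5 = 17.365
f*(6.7058) = 17.365 / 1.5 = 11.5767


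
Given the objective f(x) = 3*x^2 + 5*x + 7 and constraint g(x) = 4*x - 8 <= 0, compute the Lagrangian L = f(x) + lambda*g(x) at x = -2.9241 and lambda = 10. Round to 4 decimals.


Step 1: Evaluate f(x).
f(-2.9241) = 3*(-2.9241)^2 + 5*(-2.9241) + 7 = 18.0306
Step 2: Evaluate g(x).
g(-2.9241) = 4*-2.9241 - 8 = -19.6964
Step 3: Compute Lagrangian.
L = 18.0306 + 10*-19.6964 = -178.9334


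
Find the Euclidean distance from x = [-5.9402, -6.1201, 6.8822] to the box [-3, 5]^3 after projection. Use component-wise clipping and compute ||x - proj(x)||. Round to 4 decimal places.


Project each component onto [-3, 5].
clip(-5.9402) = -3.0, clip(-6.1201) = -3.0, clip(6.8822) = 5.0
Projection = [-3.0, -3.0, 5.0]
Squared diffs: [8.6448, 9.735, 3.5427]
Distance = sqrt(21.9225) = 4.6821


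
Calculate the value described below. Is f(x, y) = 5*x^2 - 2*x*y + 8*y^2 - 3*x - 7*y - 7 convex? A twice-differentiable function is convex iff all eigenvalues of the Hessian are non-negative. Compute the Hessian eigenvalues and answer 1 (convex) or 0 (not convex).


The Hessian of f(x,y) = 5*x^2 - 2*x*y + 8*y^2 - 3*x - 7*y - 7 is:
H = [[10, -2], [-2, 16]]
Trace = 10 + 16 = 26
Determinant = 10*16 - (-2)^2 = 156
Discriminant = (26)^2 - 4*156 = 52.0
Eigenvalues: lambda_1 = 9.3944, lambda_2 = 16.6056
The function is convex.

1


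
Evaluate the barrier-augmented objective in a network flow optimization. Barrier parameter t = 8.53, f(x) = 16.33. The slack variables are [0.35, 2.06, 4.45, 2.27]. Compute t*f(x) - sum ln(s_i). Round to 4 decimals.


Step 1: Compute log-barrier.
ln values: [-1.0498, 0.7227, 1.4929, 0.8198]
phi = -(-1.0498 + 0.7227 + 1.4929 + 0.8198) = -1.9856
Step 2: Compute augmented objective.
t*f(x) = 8.53*16.33 = 139.2949
Total = 139.2949 - 1.9856 = 137.3093


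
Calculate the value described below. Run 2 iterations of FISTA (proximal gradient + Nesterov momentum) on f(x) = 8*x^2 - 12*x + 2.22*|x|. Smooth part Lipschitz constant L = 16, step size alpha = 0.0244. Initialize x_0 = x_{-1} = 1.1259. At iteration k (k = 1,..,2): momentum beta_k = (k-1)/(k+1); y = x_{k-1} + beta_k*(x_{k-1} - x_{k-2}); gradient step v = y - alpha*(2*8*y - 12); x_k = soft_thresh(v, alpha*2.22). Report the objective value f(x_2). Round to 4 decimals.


FISTA on f(x) = 8*x^2 - 12*x + 2.22*|x|
L = 16, alpha = 0.0244
Iteration 1: beta = 0.0, y = 1.1259 + 0.0*(1.1259 - 1.1259) = 1.1259
  grad(y) = 6.0144, v = y - alpha*grad = 0.9791
  prox(v) = soft_thresh(0.9791, 0.0542) = 0.925
Iteration 2: beta = 0.3333, y = 0.925 + 0.3333*(0.925 - 1.1259) = 0.858
  grad(y) = 1.7281, v = y - alpha*grad = 0.8158
  prox(v) = soft_thresh(0.8158, 0.0542) = 0.7617
f(x_2) = 8*0.7617^2 - 12*0.7617 + 2.22*|0.7617| = -2.808


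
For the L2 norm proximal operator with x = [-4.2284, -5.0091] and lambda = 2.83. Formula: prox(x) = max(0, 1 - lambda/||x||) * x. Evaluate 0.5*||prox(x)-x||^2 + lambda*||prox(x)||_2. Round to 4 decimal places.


Step 1: Compute ||x||.
||x|| = 6.5552
Step 2: Compute scaling factor.
scale = max(0, 1 - 2.83/6.5552) = 0.5683
Step 3: prox(x) = [-2.4029, -2.8466]
||prox(x)|| = 3.7252
Step 4: Proximal objective.
0.5*||prox-x||^2 = 4.0045
lambda*||prox|| = 10.5423
Total = 14.5467


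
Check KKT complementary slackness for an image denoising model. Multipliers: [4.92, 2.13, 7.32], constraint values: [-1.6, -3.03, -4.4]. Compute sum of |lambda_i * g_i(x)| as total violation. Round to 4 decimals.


KKT complementary slackness check:
lambda_1 * g_1 = 4.92 * -1.6 = -7.872
lambda_2 * g_2 = 2.13 * -3.03 = -6.4539
lambda_3 * g_3 = 7.32 * -4.4 = -32.208
Total violation = 7.872 + 6.4539 + 32.208 = 46.5339


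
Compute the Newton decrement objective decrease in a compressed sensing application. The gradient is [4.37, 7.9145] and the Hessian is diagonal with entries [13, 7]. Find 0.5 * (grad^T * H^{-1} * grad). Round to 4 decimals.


Step 1: H is diagonal, so H^(-1) * g = [0.3362, 1.1306].
Step 2: g^T H^(-1) g = sum_i g_i^2 / H_ii
  = (4.37)^2/13 + (7.9145)^2/7
  = 1.469 + 8.9485 = 10.4175
Step 3: Objective decrease = 0.5 * g^T H^(-1) g = 5.2087


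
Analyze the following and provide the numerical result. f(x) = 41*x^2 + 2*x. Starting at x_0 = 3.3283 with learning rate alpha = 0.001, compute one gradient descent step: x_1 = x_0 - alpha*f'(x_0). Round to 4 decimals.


We compute the gradient at x_0 and apply the update.
f'(x) = 82*x + 2
f'(3.3283) = 82*3.3283 + 2 = 274.9206
x_1 = 3.3283 - 0.001*274.9206 = 3.0534


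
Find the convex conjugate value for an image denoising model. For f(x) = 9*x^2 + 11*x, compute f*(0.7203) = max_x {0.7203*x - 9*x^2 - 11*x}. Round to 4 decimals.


f*(y) = sup_x {y*x - a*x^2 - b*x} = sup_x {(y-b)*x - a*x^2}
FOC: (y - b) - 2a*x = 0 => x* = (y - b)/(2a)
x* = (0.7203 - 11)/(2*9) = -0.5711
f*(0.7203) = (y-b)^2/(4a) = (0.7203 - 11)^2/(4*9)
= 105.6722/36 = 2.9353


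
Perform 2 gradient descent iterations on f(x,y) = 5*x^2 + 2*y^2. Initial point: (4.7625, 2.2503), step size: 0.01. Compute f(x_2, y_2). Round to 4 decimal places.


Gradient descent on f(x,y) = 5*x^2 + 2*y^2.
Starting point: (4.7625, 2.2503), alpha = 0.01
Step 1: grad_x = 2*5*4.7625 = 47.625, grad_y = 2*2*2.2503 = 9.0012
  x_1 = 4.7625 - 0.01*47.625 = 4.2863
  y_1 = 2.2503 - 0.01*9.0012 = 2.1603
Step 2: grad_x = 2*5*4.2863 = 42.8625, grad_y = 2*2*2.1603 = 8.6412
  x_2 = 4.2863 - 0.01*42.8625 = 3.8576
  y_2 = 2.1603 - 0.01*8.6412 = 2.0739
f(3.8576, 2.0739) = 5*3.8576^2 + 2*2.0739^2 = 83.0083


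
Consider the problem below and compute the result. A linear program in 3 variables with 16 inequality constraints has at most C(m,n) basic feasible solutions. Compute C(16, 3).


Each vertex corresponds to some choice of n active constraints out of m, so the number of vertices is at most C(m, n) = m! / (n!(m-n)!).
m = 16, n = 3
Numerator: 16 * 15 * 14
Denominator: 3! = 6
C(16, 3) = 560


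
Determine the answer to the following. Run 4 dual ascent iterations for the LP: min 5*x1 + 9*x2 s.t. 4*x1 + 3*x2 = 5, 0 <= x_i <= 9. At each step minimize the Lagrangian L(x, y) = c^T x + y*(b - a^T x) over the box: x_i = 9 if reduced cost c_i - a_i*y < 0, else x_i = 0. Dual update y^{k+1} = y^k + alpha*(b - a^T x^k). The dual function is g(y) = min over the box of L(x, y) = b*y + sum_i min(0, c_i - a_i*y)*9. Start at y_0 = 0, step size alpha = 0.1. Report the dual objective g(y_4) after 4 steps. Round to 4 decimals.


Dual ascent for LP: min 5*x1 + 9*x2, 4*x1 + 3*x2 = 5, 0 <= x_i <= 9
Step 1: y^k = 0.0, reduced costs: (5.0, 9.0)
  x^k = (0.0, 0.0), subgradient = b - a^T x = 5.0
  y^{k+1} = 0.0 + 0.1*5.0 = 0.5
Step 2: y^k = 0.5, reduced costs: (3.0, 7.5)
  x^k = (0.0, 0.0), subgradient = b - a^T x = 5.0
  y^{k+1} = 0.5 + 0.1*5.0 = 1.0
Step 3: y^k = 1.0, reduced costs: (1.0, 6.0)
  x^k = (0.0, 0.0), subgradient = b - a^T x = 5.0
  y^{k+1} = 1.0 + 0.1*5.0 = 1.5
Step 4: y^k = 1.5, reduced costs: (-1.0, 4.5)
  x^k = (9.0, 0.0), subgradient = b - a^T x = -31.0
  y^{k+1} = 1.5 + 0.1*-31.0 = -1.6
Dual objective at y_4 = -1.6: reduced costs (11.4, 13.8), box minimizer x = (0.0, 0.0)
g(y_4) = b*y + (c1 - a1*y)*x1 + (c2 - a2*y)*x2 = 5*(-1.6) + 11.4*0.0 + 13.8*0.0 = -8.0 + 0.0 + 0.0 = -8.0


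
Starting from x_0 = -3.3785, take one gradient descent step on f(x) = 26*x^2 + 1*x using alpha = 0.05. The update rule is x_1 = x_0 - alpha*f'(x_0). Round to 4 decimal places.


We compute the gradient at x_0 and apply the update.
f'(x) = 52*x + 1
f'(-3.3785) = 52*-3.3785 + 1 = -174.682
x_1 = -3.3785 - 0.05*-174.682 = 5.3556


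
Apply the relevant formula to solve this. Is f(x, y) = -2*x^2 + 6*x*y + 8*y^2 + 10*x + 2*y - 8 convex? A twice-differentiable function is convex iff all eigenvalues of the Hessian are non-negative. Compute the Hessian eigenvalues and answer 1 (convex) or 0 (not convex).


The Hessian of f(x,y) = -2*x^2 + 6*x*y + 8*y^2 + 10*x + 2*y - 8 is:
H = [[-4, 6], [6, 16]]
Trace = -4 + 16 = 12
Determinant = -4*16 - (6)^2 = -100
Discriminant = (12)^2 - 4*-100 = 544.0
Eigenvalues: lambda_1 = -5.6619, lambda_2 = 17.6619
The function is not convex.

0


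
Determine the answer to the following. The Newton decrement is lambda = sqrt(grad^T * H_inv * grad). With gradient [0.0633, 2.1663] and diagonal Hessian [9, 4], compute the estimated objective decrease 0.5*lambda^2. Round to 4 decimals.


Step 1: H is diagonal, so H^(-1) * g = [0.007, 0.5416].
Step 2: g^T H^(-1) g = sum_i g_i^2 / H_ii
  = (0.0633)^2/9 + (2.1663)^2/4
  = 0.0004 + 1.1732 = 1.1737
Step 3: Objective decrease = 0.5 * g^T H^(-1) g = 0.5868


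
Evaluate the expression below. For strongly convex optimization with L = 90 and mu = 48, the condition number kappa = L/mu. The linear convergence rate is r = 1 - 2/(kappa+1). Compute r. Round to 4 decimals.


Step 1: Compute the condition number.
kappa = L/mu = 90/48 = 1.875
Step 2: Compute the convergence rate.
r = 1 - 2/(kappa + 1) = 1 - 2*mu/(L + mu) = (L - mu)/(L + mu) = 42/138 = 0.3043


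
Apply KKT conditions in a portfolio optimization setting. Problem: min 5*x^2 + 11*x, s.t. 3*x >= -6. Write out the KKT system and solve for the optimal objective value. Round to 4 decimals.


Step 1: Try lambda = 0 (constraint inactive).
Stationarity: 2*5*x + 11 = 0
x* = -11/(2*5) = -1.1
Check constraint: 3*-1.1 = -3.3 >= -6 -- satisfied.
Step 2: Compute optimal value.
f(x*) = 5*(-1.1)^2 + 11*(-1.1) = -6.05


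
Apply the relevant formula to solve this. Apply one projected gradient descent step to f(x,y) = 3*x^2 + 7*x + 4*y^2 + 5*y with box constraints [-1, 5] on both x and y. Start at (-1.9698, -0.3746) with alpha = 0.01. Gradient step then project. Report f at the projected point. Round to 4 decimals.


Step 1: Compute gradient at (-1.9698, -0.3746).
grad_x = 2*3*-1.9698 + 7 = -4.8188
grad_y = 2*4*-0.3746 + 5 = 2.0032
Step 2: Gradient step.
x_raw = -1.9698 - 0.01*-4.8188 = -1.9216
y_raw = -0.3746 - 0.01*2.0032 = -0.3946
Step 3: Project onto [-1, 5].
x_proj = clip(-1.9216) = -1.0
y_proj = clip(-0.3946) = -0.3946
Step 4: Evaluate f.
f(-1.0, -0.3946) = -5.3502


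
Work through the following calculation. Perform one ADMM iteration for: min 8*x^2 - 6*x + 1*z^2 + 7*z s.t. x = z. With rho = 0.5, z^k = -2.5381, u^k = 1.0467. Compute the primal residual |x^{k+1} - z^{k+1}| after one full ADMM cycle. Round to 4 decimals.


ADMM iteration with rho = 0.5, z^k = -2.5381, u^k = 1.0467
Step 1: x-update.
Minimize 8*x^2 - 6*x + (0.5/2)*(x + 2.5381 + 1.0467)^2
FOC: (2*8 + 0.5)*x = 6 + 0.5*(-2.5381 - 1.0467)
x^{k+1} = 0.255
Step 2: z-update.
Minimize 1*z^2 + 7*z + (0.5/2)*(0.255 - z + 1.0467)^2
FOC: (2*1 + 0.5)*z = -7 + 0.5*(0.255 + 1.0467)
z^{k+1} = -2.5397
Step 3: u-update.
u^{k+1} = 1.0467 + 0.255 + 2.5397 = 3.8414
Step 4: Primal residual = |0.255 + 2.5397| = 2.7947


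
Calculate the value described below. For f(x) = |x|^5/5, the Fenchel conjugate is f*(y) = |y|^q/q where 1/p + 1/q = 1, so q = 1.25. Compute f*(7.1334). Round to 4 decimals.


The conjugate exponent q satisfies 1/p + 1/q = 1.
p = 5, so q = 5/(5 - 1) = 1.25
|y|^q = 7.1334^1.25 = 11.6579
f*(7.1334) = 11.6579 / 1.25 = 9.3263


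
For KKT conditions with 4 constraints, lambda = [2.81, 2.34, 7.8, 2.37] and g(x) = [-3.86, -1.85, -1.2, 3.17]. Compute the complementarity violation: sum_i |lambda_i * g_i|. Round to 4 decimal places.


KKT complementary slackness check:
lambda_1 * g_1 = 2.81 * -3.86 = -10.8466
lambda_2 * g_2 = 2.34 * -1.85 = -4.329
lambda_3 * g_3 = 7.8 * -1.2 = -9.36
lambda_4 * g_4 = 2.37 * 3.17 = 7.5129
Total violation = 10.8466 + 4.329 + 9.36 + 7.5129 = 32.0485


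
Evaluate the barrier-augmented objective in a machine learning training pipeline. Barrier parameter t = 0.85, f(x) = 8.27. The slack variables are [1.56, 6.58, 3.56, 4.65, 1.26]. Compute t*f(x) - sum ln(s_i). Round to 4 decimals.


Step 1: Compute log-barrier.
ln values: [0.4447, 1.884, 1.2698, 1.5369, 0.2311]
phi = -(0.4447 + 1.884 + 1.2698 + 1.5369 + 0.2311) = -5.3665
Step 2: Compute augmented objective.
t*f(x) = 0.85*8.27 = 7.0295
Total = 7.0295 - 5.3665 = 1.663


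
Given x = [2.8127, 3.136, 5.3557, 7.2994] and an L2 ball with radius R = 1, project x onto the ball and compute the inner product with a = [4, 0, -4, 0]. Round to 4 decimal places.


Step 1: Compute ||x|| (intermediates to 6 decimals).
||x|| = sqrt(2.8127^2 + 3.136^2 + 5.3557^2 + 7.2994^2) = 9.985517
Step 2: Project.
Since ||x|| > R, scale = R/||x|| = 1/9.985517 = 0.100145, proj(x) = scale * x
proj(x) = [0.281678, 0.314055, 0.536347, 0.730998]
Step 3: Dot product.
a^T * proj(x) = 4*0.281678 + 0*0.314055 - 4*0.536347 + 0*0.730998 = -1.0187


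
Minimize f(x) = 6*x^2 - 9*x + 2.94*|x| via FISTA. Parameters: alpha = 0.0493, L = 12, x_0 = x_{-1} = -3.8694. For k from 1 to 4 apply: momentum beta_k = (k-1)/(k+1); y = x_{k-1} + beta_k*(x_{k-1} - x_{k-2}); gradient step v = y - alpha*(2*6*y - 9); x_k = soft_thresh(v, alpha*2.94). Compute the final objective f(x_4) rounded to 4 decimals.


FISTA on f(x) = 6*x^2 - 9*x + 2.94*|x|
L = 12, alpha = 0.0493
Iteration 1: beta = 0.0, y = -3.8694 + 0.0*(-3.8694 + 3.8694) = -3.8694
  grad(y) = -55.4328, v = y - alpha*grad = -1.1366
  prox(v) = soft_thresh(-1.1366, 0.1449) = -0.9916
Iteration 2: beta = 0.3333, y = -0.9916 + 0.3333*(-0.9916 + 3.8694) = -0.0324
  grad(y) = -9.3883, v = y - alpha*grad = 0.4305
  prox(v) = soft_thresh(0.4305, 0.1449) = 0.2855
Iteration 3: beta = 0.5, y = 0.2855 + 0.5*(0.2855 + 0.9916) = 0.9241
  grad(y) = 2.0895, v = y - alpha*grad = 0.8211
  prox(v) = soft_thresh(0.8211, 0.1449) = 0.6762
Iteration 4: beta = 0.6, y = 0.6762 + 0.6*(0.6762 - 0.2855) = 0.9105
  grad(y) = 1.9266, v = y - alpha*grad = 0.8156
  prox(v) = soft_thresh(0.8156, 0.1449) = 0.6706
f(x_4) = 6*0.6706^2 - 9*0.6706 + 2.94*|0.6706| = -1.3656


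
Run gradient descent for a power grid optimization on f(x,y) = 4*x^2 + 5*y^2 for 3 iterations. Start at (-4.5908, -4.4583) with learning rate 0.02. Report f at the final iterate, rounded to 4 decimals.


Gradient descent on f(x,y) = 4*x^2 + 5*y^2.
Starting point: (-4.5908, -4.4583), alpha = 0.02
Step 1: grad_x = 2*4*-4.5908 = -36.7264, grad_y = 2*5*-4.4583 = -44.583
  x_1 = -4.5908 - 0.02*-36.7264 = -3.8563
  y_1 = -4.4583 - 0.02*-44.583 = -3.5666
Step 2: grad_x = 2*4*-3.8563 = -30.8502, grad_y = 2*5*-3.5666 = -35.6664
  x_2 = -3.8563 - 0.02*-30.8502 = -3.2393
  y_2 = -3.5666 - 0.02*-35.6664 = -2.8533
Step 3: grad_x = 2*4*-3.2393 = -25.9141, grad_y = 2*5*-2.8533 = -28.5331
  x_3 = -3.2393 - 0.02*-25.9141 = -2.721
  y_3 = -2.8533 - 0.02*-28.5331 = -2.2826
f(-2.721, -2.2826) = 4*(-2.721)^2 + 5*(-2.2826)^2 = 55.6675


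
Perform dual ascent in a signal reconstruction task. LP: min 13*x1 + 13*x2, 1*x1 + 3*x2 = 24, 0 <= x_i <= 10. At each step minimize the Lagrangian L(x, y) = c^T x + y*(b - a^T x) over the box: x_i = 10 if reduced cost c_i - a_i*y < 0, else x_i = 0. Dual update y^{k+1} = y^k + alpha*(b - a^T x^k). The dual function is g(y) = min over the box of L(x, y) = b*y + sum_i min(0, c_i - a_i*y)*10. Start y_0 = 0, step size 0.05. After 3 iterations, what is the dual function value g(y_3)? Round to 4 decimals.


Dual ascent for LP: min 13*x1 + 13*x2, 1*x1 + 3*x2 = 24, 0 <= x_i <= 10
Step 1: y^k = 0.0, reduced costs: (13.0, 13.0)
  x^k = (0.0, 0.0), subgradient = b - a^T x = 24.0
  y^{k+1} = 0.0 + 0.05*24.0 = 1.2
Step 2: y^k = 1.2, reduced costs: (11.8, 9.4)
  x^k = (0.0, 0.0), subgradient = b - a^T x = 24.0
  y^{k+1} = 1.2 + 0.05*24.0 = 2.4
Step 3: y^k = 2.4, reduced costs: (10.6, 5.8)
  x^k = (0.0, 0.0), subgradient = b - a^T x = 24.0
  y^{k+1} = 2.4 + 0.05*24.0 = 3.6
Dual objective at y_3 = 3.6: reduced costs (9.4, 2.2), box minimizer x = (0.0, 0.0)
g(y_3) = b*y + (c1 - a1*y)*x1 + (c2 - a2*y)*x2 = 24*3.6 + 9.4*0.0 + 2.2*0.0 = 86.4 + 0.0 + 0.0 = 86.4


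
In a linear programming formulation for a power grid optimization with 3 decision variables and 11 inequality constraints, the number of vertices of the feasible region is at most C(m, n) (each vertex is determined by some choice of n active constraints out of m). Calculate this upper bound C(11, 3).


Each vertex corresponds to some choice of n active constraints out of m, so the number of vertices is at most C(m, n) = m! / (n!(m-n)!).
m = 11, n = 3
Numerator: 11 * 10 * 9
Denominator: 3! = 6
C(11, 3) = 165


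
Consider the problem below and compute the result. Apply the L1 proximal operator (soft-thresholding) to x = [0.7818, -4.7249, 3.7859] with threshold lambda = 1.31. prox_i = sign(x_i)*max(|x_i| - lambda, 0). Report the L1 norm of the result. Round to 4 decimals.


Soft-thresholding with lambda = 1.31:
prox(0.7818) = sign(0.7818)*max(|0.7818| - 1.31, 0) = 0.0
prox(-4.7249) = sign(-4.7249)*max(|-4.7249| - 1.31, 0) = -3.4149
prox(3.7859) = sign(3.7859)*max(|3.7859| - 1.31, 0) = 2.4759
prox(x) = [0.0, -3.4149, 2.4759]
||prox(x)||_1 = 0.0 + 3.4149 + 2.4759 = 5.8908


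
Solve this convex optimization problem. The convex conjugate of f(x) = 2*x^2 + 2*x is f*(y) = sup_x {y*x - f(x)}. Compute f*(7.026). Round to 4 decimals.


f*(y) = sup_x {y*x - a*x^2 - b*x} = sup_x {(y-b)*x - a*x^2}
FOC: (y - b) - 2a*x = 0 => x* = (y - b)/(2a)
x* = (7.026 - 2)/(2*2) = 1.2565
f*(7.026) = (y-b)^2/(4a) = (7.026 - 2)^2/(4*2)
= 25.2607/8 = 3.1576


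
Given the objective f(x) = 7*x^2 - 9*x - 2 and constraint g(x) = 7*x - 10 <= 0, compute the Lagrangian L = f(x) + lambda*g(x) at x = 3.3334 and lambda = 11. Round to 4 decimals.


Step 1: Evaluate f(x).
f(3.3334) = 7*3.3334^2 - 9*3.3334 - 2 = 45.7803
Step 2: Evaluate g(x).
g(3.3334) = 7*3.3334 - 10 = 13.3338
Step 3: Compute Lagrangian.
L = 45.7803 + 11*13.3338 = 192.4521


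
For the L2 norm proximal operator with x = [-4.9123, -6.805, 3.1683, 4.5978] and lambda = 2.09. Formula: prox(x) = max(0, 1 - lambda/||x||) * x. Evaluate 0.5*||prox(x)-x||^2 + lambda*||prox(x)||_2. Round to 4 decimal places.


Step 1: Compute ||x||.
||x|| = 10.0805
Step 2: Compute scaling factor.
scale = max(0, 1 - 2.09/10.0805) = 0.7927
Step 3: prox(x) = [-3.8938, -5.3941, 2.5114, 3.6445]
||prox(x)|| = 7.9905
Step 4: Proximal objective.
0.5*||prox-x||^2 = 2.1841
lambda*||prox|| = 16.7001
Total = 18.8842


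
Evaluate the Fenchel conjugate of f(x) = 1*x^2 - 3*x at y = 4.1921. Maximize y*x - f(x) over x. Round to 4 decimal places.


f*(y) = sup_x {y*x - a*x^2 - b*x} = sup_x {(y-b)*x - a*x^2}
FOC: (y - b) - 2a*x = 0 => x* = (y - b)/(2a)
x* = (4.1921 + 3)/(2*1) = 3.5961
f*(4.1921) = (y-b)^2/(4a) = (4.1921 + 3)^2/(4*1)
= 51.7263/4 = 12.9316


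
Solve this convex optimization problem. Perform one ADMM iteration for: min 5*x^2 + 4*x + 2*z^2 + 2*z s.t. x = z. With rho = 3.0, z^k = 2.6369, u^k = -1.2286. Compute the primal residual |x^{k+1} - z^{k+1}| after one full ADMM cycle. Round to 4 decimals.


ADMM iteration with rho = 3.0, z^k = 2.6369, u^k = -1.2286
Step 1: x-update.
Minimize 5*x^2 + 4*x + (3.0/2)*(x - 2.6369 - 1.2286)^2
FOC: (2*5 + 3.0)*x = -4 + 3.0*(2.6369 + 1.2286)
x^{k+1} = 0.5843
Step 2: z-update.
Minimize 2*z^2 + 2*z + (3.0/2)*(0.5843 - z - 1.2286)^2
FOC: (2*2 + 3.0)*z = -2 + 3.0*(0.5843 - 1.2286)
z^{k+1} = -0.5618
Step 3: u-update.
u^{k+1} = -1.2286 + 0.5843 + 0.5618 = -0.0824
Step 4: Primal residual = |0.5843 + 0.5618| = 1.1462


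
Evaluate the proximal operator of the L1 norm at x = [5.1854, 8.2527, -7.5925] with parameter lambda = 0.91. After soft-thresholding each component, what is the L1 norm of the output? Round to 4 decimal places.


Soft-thresholding with lambda = 0.91:
prox(5.1854) = sign(5.1854)*max(|5.1854| - 0.91, 0) = 4.2754
prox(8.2527) = sign(8.2527)*max(|8.2527| - 0.91, 0) = 7.3427
prox(-7.5925) = sign(-7.5925)*max(|-7.5925| - 0.91, 0) = -6.6825
prox(x) = [4.2754, 7.3427, -6.6825]
||prox(x)||_1 = 4.2754 + 7.3427 + 6.6825 = 18.3006


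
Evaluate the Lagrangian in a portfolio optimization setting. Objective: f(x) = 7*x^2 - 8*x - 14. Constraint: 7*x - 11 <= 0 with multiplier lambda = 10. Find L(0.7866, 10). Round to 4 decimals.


Step 1: Evaluate f(x).
f(0.7866) = 7*0.7866^2 - 8*0.7866 - 14 = -15.9616
Step 2: Evaluate g(x).
g(0.7866) = 7*0.7866 - 11 = -5.4938
Step 3: Compute Lagrangian.
L = -15.9616 + 10*-5.4938 = -70.8996


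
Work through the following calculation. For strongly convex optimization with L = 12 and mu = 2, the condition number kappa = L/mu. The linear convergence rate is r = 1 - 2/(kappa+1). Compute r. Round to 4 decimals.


Step 1: Compute the condition number.
kappa = L/mu = 12/2 = 6.0
Step 2: Compute the convergence rate.
r = 1 - 2/(kappa + 1) = 1 - 2*mu/(L + mu) = (L - mu)/(L + mu) = 10/14 = 0.7143


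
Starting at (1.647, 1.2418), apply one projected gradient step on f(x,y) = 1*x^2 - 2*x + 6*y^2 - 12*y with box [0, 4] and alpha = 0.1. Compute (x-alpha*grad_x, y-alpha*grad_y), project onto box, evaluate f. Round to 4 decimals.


Step 1: Compute gradient at (1.647, 1.2418).
grad_x = 2*1*1.647 - 2 = 1.294
grad_y = 2*6*1.2418 - 12 = 2.9016
Step 2: Gradient step.
x_raw = 1.647 - 0.1*1.294 = 1.5176
y_raw = 1.2418 - 0.1*2.9016 = 0.9516
Step 3: Project onto [0, 4].
x_proj = clip(1.5176) = 1.5176
y_proj = clip(0.9516) = 0.9516
Step 4: Evaluate f.
f(1.5176, 0.9516) = -6.7181


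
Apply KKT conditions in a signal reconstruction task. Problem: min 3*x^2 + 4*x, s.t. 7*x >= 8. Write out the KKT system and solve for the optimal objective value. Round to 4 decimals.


Step 1: Try lambda = 0 (constraint inactive).
x_unc = -4/(2*3) = -0.6667
Check: 7*-0.6667 = -4.6669 < 8 -- violated!
Step 2: Constraint must be active: 7*x = 8
x* = 8/7 = 1.1429 (rounded; the exact value 8/7 is used below)
lambda = (2*3*(8/7) + 4)/7 = 1.551
Step 3: Compute optimal value.
f(x*) = 3*(8/7)^2 + 4*(8/7) = 8.4898


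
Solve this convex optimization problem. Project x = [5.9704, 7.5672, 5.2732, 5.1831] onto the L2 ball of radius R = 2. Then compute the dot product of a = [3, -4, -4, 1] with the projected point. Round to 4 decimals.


Step 1: Compute ||x|| (intermediates to 6 decimals).
||x|| = sqrt(5.9704^2 + 7.5672^2 + 5.2732^2 + 5.1831^2) = 12.148224
Step 2: Project.
Since ||x|| > R, scale = R/||x|| = 2/12.148224 = 0.164633, proj(x) = scale * x
proj(x) = [0.982925, 1.245811, 0.868143, 0.853309]
Step 3: Dot product.
a^T * proj(x) = 3*0.982925 - 4*1.245811 - 4*0.868143 + 1*0.853309 = -4.6537


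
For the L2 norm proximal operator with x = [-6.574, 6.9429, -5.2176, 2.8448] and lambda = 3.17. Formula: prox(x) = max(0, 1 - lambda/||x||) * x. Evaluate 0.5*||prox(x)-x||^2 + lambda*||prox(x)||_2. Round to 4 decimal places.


Step 1: Compute ||x||.
||x|| = 11.2578
Step 2: Compute scaling factor.
scale = max(0, 1 - 3.17/11.2578) = 0.7184
Step 3: prox(x) = [-4.7229, 4.9879, -3.7484, 2.0438]
||prox(x)|| = 8.0878
Step 4: Proximal objective.
0.5*||prox-x||^2 = 5.0245
lambda*||prox|| = 25.6383
Total = 30.6627


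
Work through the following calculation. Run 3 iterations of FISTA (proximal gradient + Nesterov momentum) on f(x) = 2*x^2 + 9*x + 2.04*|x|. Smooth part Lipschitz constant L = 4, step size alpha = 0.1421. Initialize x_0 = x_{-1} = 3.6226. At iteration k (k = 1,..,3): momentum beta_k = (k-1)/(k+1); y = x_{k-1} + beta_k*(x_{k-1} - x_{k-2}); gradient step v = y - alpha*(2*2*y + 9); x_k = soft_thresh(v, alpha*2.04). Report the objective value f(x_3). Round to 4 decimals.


FISTA on f(x) = 2*x^2 + 9*x + 2.04*|x|
L = 4, alpha = 0.1421
Iteration 1: beta = 0.0, y = 3.6226 + 0.0*(3.6226 - 3.6226) = 3.6226
  grad(y) = 23.4904, v = y - alpha*grad = 0.2846
  prox(v) = soft_thresh(0.2846, 0.2899) = 0.0
Iteration 2: beta = 0.3333, y = 0.0 + 0.3333*(0.0 - 3.6226) = -1.2075
  grad(y) = 4.1699, v = y - alpha*grad = -1.8001
  prox(v) = soft_thresh(-1.8001, 0.2899) = -1.5102
Iteration 3: beta = 0.5, y = -1.5102 + 0.5*(-1.5102 - 0.0) = -2.2653
  grad(y) = -0.0611, v = y - alpha*grad = -2.2566
  prox(v) = soft_thresh(-2.2566, 0.2899) = -1.9667
f(x_3) = 2*(-1.9667)^2 + 9*(-1.9667) + 2.04*|-1.9667| = -5.9524


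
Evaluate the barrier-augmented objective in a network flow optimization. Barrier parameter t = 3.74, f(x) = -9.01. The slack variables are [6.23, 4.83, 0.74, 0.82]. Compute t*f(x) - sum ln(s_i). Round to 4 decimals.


Step 1: Compute log-barrier.
ln values: [1.8294, 1.5748, -0.3011, -0.1985]
phi = -(1.8294 + 1.5748 - 0.3011 - 0.1985) = -2.9047
Step 2: Compute augmented objective.
t*f(x) = 3.74*-9.01 = -33.6974
Total = -33.6974 - 2.9047 = -36.6021


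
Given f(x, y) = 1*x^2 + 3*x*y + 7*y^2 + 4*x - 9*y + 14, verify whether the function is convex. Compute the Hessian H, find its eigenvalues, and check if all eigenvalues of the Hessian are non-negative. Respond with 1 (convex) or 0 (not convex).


The Hessian of f(x,y) = 1*x^2 + 3*x*y + 7*y^2 + 4*x - 9*y + 14 is:
H = [[2, 3], [3, 14]]
Trace = 2 + 14 = 16
Determinant = 2*14 - (3)^2 = 19
Discriminant = (16)^2 - 4*19 = 180.0
Eigenvalues: lambda_1 = 1.2918, lambda_2 = 14.7082
The function is convex.

1


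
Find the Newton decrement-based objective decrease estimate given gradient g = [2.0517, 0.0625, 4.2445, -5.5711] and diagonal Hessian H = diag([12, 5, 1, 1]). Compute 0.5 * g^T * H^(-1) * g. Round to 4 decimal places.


Step 1: H is diagonal, so H^(-1) * g = [0.171, 0.0125, 4.2445, -5.5711].
Step 2: g^T H^(-1) g = sum_i g_i^2 / H_ii
  = (2.0517)^2/12 + (0.0625)^2/5 + (4.2445)^2/1 + (-5.5711)^2/1
  = 0.3508 + 0.0008 + 18.0158 + 31.0372 = 49.4045
Step 3: Objective decrease = 0.5 * g^T H^(-1) g = 24.7023


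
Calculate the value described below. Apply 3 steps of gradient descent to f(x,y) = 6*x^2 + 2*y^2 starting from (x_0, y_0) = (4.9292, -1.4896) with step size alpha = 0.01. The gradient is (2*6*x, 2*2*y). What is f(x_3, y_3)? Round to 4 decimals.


Gradient descent on f(x,y) = 6*x^2 + 2*y^2.
Starting point: (4.9292, -1.4896), alpha = 0.01
Step 1: grad_x = 2*6*4.9292 = 59.1504, grad_y = 2*2*-1.4896 = -5.9584
  x_1 = 4.9292 - 0.01*59.1504 = 4.3377
  y_1 = -1.4896 - 0.01*-5.9584 = -1.43
Step 2: grad_x = 2*6*4.3377 = 52.0524, grad_y = 2*2*-1.43 = -5.7201
  x_2 = 4.3377 - 0.01*52.0524 = 3.8172
  y_2 = -1.43 - 0.01*-5.7201 = -1.3728
Step 3: grad_x = 2*6*3.8172 = 45.8061, grad_y = 2*2*-1.3728 = -5.4913
  x_3 = 3.8172 - 0.01*45.8061 = 3.3591
  y_3 = -1.3728 - 0.01*-5.4913 = -1.3179
f(3.3591, -1.3179) = 6*3.3591^2 + 2*(-1.3179)^2 = 71.1755


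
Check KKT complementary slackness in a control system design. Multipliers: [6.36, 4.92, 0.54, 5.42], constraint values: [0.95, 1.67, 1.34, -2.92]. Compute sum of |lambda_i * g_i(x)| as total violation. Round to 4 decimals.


KKT complementary slackness check:
lambda_1 * g_1 = 6.36 * 0.95 = 6.042
lambda_2 * g_2 = 4.92 * 1.67 = 8.2164
lambda_3 * g_3 = 0.54 * 1.34 = 0.7236
lambda_4 * g_4 = 5.42 * -2.92 = -15.8264
Total violation = 6.042 + 8.2164 + 0.7236 + 15.8264 = 30.8084


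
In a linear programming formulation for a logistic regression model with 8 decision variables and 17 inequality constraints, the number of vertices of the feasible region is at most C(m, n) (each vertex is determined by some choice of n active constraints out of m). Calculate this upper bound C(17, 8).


Each vertex corresponds to some choice of n active constraints out of m, so the number of vertices is at most C(m, n) = m! / (n!(m-n)!).
m = 17, n = 8
Numerator: 17 * 16 * 15 * 14 * 13 * 12 * 11 * 10
Denominator: 8! = 40320
C(17, 8) = 24310


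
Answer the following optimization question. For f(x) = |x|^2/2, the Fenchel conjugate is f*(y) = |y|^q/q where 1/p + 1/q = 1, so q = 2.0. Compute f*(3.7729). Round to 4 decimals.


The conjugate exponent q satisfies 1/p + 1/q = 1.
p = 2, so q = 2/(2 - 1) = 2.0
|y|^q = 3.7729^2.0 = 14.2348
f*(3.7729) = 14.2348 / 2.0 = 7.1174


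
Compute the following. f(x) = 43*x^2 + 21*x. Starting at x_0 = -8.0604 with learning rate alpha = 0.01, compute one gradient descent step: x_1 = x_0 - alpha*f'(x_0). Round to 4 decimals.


We compute the gradient at x_0 and apply the update.
f'(x) = 86*x + 21
f'(-8.0604) = 86*-8.0604 + 21 = -672.1944
x_1 = -8.0604 - 0.01*-672.1944 = -1.3385


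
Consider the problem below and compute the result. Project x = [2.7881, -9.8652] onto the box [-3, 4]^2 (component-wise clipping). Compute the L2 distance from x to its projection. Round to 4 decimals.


Project each component onto [-3, 4].
clip(2.7881) = 2.7881, clip(-9.8652) = -3.0
Projection = [2.7881, -3.0]
Squared diffs: [0.0, 47.131]
Distance = sqrt(47.131) = 6.8652


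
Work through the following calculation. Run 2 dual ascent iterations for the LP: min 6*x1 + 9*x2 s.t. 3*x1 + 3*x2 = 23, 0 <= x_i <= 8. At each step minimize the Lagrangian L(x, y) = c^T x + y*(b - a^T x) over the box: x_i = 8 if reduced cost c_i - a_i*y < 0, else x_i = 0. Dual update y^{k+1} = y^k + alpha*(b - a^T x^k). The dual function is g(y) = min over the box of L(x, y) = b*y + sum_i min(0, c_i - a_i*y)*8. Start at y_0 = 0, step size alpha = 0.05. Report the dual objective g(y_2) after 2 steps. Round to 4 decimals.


Dual ascent for LP: min 6*x1 + 9*x2, 3*x1 + 3*x2 = 23, 0 <= x_i <= 8
Step 1: y^k = 0.0, reduced costs: (6.0, 9.0)
  x^k = (0.0, 0.0), subgradient = b - a^T x = 23.0
  y^{k+1} = 0.0 + 0.05*23.0 = 1.15
Step 2: y^k = 1.15, reduced costs: (2.55, 5.55)
  x^k = (0.0, 0.0), subgradient = b - a^T x = 23.0
  y^{k+1} = 1.15 + 0.05*23.0 = 2.3
Dual objective at y_2 = 2.3: reduced costs (-0.9, 2.1), box minimizer x = (8.0, 0.0)
g(y_2) = b*y + (c1 - a1*y)*x1 + (c2 - a2*y)*x2 = 23*2.3 + (-0.9)*8.0 + 2.1*0.0 = 52.9 - 7.2 + 0.0 = 45.7


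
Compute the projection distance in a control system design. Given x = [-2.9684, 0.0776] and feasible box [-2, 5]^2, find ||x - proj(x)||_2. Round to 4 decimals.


Project each component onto [-2, 5].
clip(-2.9684) = -2.0, clip(0.0776) = 0.0776
Projection = [-2.0, 0.0776]
Squared diffs: [0.9378, 0.0]
Distance = sqrt(0.9378) = 0.9684


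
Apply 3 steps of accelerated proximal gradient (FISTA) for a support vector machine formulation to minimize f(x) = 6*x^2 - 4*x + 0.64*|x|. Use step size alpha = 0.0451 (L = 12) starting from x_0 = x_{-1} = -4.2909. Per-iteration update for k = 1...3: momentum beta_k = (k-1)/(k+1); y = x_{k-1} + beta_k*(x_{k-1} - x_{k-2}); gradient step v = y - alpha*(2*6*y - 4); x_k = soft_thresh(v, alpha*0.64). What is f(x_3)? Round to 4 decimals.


FISTA on f(x) = 6*x^2 - 4*x + 0.64*|x|
L = 12, alpha = 0.0451
Iteration 1: beta = 0.0, y = -4.2909 + 0.0*(-4.2909 + 4.2909) = -4.2909
  grad(y) = -55.4908, v = y - alpha*grad = -1.7883
  prox(v) = soft_thresh(-1.7883, 0.0289) = -1.7594
Iteration 2: beta = 0.3333, y = -1.7594 + 0.3333*(-1.7594 + 4.2909) = -0.9156
  grad(y) = -14.9868, v = y - alpha*grad = -0.2397
  prox(v) = soft_thresh(-0.2397, 0.0289) = -0.2108
Iteration 3: beta = 0.5, y = -0.2108 + 0.5*(-0.2108 + 1.7594) = 0.5635
  grad(y) = 2.762, v = y - alpha*grad = 0.4389
  prox(v) = soft_thresh(0.4389, 0.0289) = 0.4101
f(x_3) = 6*0.4101^2 - 4*0.4101 + 0.64*|0.4101| = -0.3689


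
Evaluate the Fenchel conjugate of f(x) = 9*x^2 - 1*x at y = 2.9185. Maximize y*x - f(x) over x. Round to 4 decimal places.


f*(y) = sup_x {y*x - a*x^2 - b*x} = sup_x {(y-b)*x - a*x^2}
FOC: (y - b) - 2a*x = 0 => x* = (y - b)/(2a)
x* = (2.9185 + 1)/(2*9) = 0.2177
f*(2.9185) = (y-b)^2/(4a) = (2.9185 + 1)^2/(4*9)
= 15.3546/36 = 0.4265


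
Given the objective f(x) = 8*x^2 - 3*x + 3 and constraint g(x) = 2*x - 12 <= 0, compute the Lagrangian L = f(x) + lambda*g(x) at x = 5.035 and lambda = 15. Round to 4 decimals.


Step 1: Evaluate f(x).
f(5.035) = 8*5.035^2 - 3*5.035 + 3 = 190.7048
Step 2: Evaluate g(x).
g(5.035) = 2*5.035 - 12 = -1.93
Step 3: Compute Lagrangian.
L = 190.7048 + 15*-1.93 = 161.7548


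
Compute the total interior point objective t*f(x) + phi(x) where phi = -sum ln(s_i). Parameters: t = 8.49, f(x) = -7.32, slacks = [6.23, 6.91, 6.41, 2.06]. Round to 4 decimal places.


Step 1: Compute log-barrier.
ln values: [1.8294, 1.933, 1.8579, 0.7227]
phi = -(1.8294 + 1.933 + 1.8579 + 0.7227) = -6.3429
Step 2: Compute augmented objective.
t*f(x) = 8.49*-7.32 = -62.1468
Total = -62.1468 - 6.3429 = -68.4897


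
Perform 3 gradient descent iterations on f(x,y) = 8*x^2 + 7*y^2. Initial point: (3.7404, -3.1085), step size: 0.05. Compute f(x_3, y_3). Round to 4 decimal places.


Gradient descent on f(x,y) = 8*x^2 + 7*y^2.
Starting point: (3.7404, -3.1085), alpha = 0.05
Step 1: grad_x = 2*8*3.7404 = 59.8464, grad_y = 2*7*-3.1085 = -43.519
  x_1 = 3.7404 - 0.05*59.8464 = 0.7481
  y_1 = -3.1085 - 0.05*-43.519 = -0.9326
Step 2: grad_x = 2*8*0.7481 = 11.9693, grad_y = 2*7*-0.9326 = -13.0557
  x_2 = 0.7481 - 0.05*11.9693 = 0.1496
  y_2 = -0.9326 - 0.05*-13.0557 = -0.2798
Step 3: grad_x = 2*8*0.1496 = 2.3939, grad_y = 2*7*-0.2798 = -3.9167
  x_3 = 0.1496 - 0.05*2.3939 = 0.0299
  y_3 = -0.2798 - 0.05*-3.9167 = -0.0839
f(0.0299, -0.0839) = 8*0.0299^2 + 7*(-0.0839)^2 = 0.0565


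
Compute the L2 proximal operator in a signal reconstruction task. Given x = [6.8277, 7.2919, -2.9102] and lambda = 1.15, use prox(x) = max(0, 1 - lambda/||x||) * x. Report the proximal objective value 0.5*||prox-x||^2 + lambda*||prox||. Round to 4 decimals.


Step 1: Compute ||x||.
||x|| = 10.4047
Step 2: Compute scaling factor.
scale = max(0, 1 - 1.15/10.4047) = 0.8895
Step 3: prox(x) = [6.0731, 6.486, -2.5885]
||prox(x)|| = 9.2547
Step 4: Proximal objective.
0.5*||prox-x||^2 = 0.6613
lambda*||prox|| = 10.6429
Total = 11.3042


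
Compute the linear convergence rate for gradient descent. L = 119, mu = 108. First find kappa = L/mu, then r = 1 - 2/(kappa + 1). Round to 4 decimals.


Step 1: Compute the condition number.
kappa = L/mu = 119/108 = 1.1019
Step 2: Compute the convergence rate.
r = 1 - 2/(kappa + 1) = 1 - 2*mu/(L + mu) = (L - mu)/(L + mu) = 11/227 = 0.0485


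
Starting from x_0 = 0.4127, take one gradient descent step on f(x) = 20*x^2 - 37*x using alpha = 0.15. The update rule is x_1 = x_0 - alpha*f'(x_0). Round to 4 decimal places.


We compute the gradient at x_0 and apply the update.
f'(x) = 40*x - 37
f'(0.4127) = 40*0.4127 - 37 = -20.492
x_1 = 0.4127 - 0.15*-20.492 = 3.4865


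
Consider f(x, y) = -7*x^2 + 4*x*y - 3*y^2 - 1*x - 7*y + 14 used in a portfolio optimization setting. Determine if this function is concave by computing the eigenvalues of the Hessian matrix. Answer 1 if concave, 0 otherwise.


The Hessian of f(x,y) = -7*x^2 + 4*x*y - 3*y^2 - 1*x - 7*y + 14 is:
H = [[-14, 4], [4, -6]]
Trace = -14 - 6 = -20
Determinant = -14*-6 - (4)^2 = 68
Discriminant = (-20)^2 - 4*68 = 128.0
Eigenvalues: lambda_1 = -15.6569, lambda_2 = -4.3431
The function is concave.

1
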